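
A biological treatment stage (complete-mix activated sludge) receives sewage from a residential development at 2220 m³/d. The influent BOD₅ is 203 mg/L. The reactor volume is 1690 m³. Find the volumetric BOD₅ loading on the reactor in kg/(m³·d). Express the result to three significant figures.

L_v ≈ 0.267 kg BOD₅/(m³·d)

Volumetric loading L_v = Q·S₀ / V = 2220 × 203 g/m³ / 1690 m³ = 266.7 g/(m³·d) = 0.2667 kg BOD₅/(m³·d).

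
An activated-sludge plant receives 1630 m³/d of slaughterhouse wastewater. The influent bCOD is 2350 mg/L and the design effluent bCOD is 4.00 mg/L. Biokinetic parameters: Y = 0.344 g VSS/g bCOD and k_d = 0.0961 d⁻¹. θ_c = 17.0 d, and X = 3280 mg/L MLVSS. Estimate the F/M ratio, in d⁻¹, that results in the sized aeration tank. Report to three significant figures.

Steady-state biomass mass balance: V·X·(1 + k_d·θ_c) = Y·Q·(S₀ − S)·θ_c, so V = 0.344 × 1630 × (2350 − 4.00) × 17.0 / [3280 × (1 + 0.0961 × 17.0)] = 2.24×10^7 / 8639 = 2589 m³.
F/M = Q·S₀ / (V·X) = 1630 × 2350 / (2589 × 3280) = 0.4511 g bCOD·(g VSS·d)⁻¹.

F/M ≈ 0.451 d⁻¹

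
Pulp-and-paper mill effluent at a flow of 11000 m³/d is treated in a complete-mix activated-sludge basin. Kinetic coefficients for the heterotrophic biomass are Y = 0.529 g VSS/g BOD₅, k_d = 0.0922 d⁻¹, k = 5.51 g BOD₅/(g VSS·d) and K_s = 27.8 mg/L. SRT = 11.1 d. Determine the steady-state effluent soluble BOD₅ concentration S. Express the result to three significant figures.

S ≈ 1.85 mg/L

For a completely mixed reactor with recycle the Lawrence–McCarty relation gives S = K_s·(1 + k_d·θ_c) / [θ_c·(Y·k − k_d) − 1] = 27.8 × (1 + 0.0922 × 11.1) / [11.1 × (0.529 × 5.51 − 0.0922) − 1] = 56.25 / 30.33 = 1.855 mg/L.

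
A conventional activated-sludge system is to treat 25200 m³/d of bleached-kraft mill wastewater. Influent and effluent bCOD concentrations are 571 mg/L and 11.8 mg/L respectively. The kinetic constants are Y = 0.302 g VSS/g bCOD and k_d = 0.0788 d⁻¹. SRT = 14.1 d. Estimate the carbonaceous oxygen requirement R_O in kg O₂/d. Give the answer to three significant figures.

R_O ≈ 11200 kg O₂/d

Correct the yield for decay: Y_obs = Y/(1 + k_d θ_c) = 0.302 / (1 + 0.0788 × 14.1) = 0.302 / 2.111 = 0.1431.
Mass of bCOD removed per day: Q(S₀ − S) = 25200 × 559.2 g/m³ = 14092 kg/d.
Biomass synthesised: P_X = Y_obs × 14092 = 2016 kg VSS/d.
R_O = Q·ΔS − 1.42 P_X = 14092 − 2863 = 11229 kg O₂/d.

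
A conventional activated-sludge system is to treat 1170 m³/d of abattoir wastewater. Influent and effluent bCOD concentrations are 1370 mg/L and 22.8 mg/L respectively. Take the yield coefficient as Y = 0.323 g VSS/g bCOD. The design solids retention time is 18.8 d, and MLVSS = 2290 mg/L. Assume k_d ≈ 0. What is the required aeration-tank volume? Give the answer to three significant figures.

Biomass mass balance (decay neglected): V·X = Y·Q·(S₀ − S)·θ_c, so V = 0.323 × 1170 × (1370 − 22.8) × 18.8 / 2290 = 4180 m³.

V ≈ 4180 m³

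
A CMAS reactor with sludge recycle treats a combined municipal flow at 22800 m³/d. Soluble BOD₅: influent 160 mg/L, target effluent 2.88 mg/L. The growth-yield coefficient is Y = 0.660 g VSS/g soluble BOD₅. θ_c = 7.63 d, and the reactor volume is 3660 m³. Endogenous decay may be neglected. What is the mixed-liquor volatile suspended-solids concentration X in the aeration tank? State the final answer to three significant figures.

X ≈ 4930 mg/L

X = Y·Q·ΔS·θ_c / V = 0.660 × 22800 × (160 − 2.88) × 7.63 / 3660 = 4929 mg/L.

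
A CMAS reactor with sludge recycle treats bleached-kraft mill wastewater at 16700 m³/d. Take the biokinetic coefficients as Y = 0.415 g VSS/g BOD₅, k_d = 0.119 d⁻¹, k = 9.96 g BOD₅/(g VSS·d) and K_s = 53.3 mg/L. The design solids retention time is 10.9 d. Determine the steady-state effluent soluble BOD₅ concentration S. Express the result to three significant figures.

S ≈ 2.86 mg/L

From the Monod/SRT balance for a CMAS, S = K_s·(1+k_d θ_c)/[θ_c·(Y k − k_d) − 1] = 53.3 × (1 + 0.119 × 10.9) / [10.9 × (0.415 × 9.96 − 0.119) − 1] = 122.4 / 42.76 = 2.864 mg/L.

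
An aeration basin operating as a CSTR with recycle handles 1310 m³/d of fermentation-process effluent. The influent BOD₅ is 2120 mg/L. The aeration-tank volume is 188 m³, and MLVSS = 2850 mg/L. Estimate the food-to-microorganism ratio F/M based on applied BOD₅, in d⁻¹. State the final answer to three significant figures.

F/M = applied load / biomass = Q·S₀/(V·X) = 1310 × 2120 / (188.0 × 2850) = 5.183 d⁻¹.

F/M ≈ 5.18 d⁻¹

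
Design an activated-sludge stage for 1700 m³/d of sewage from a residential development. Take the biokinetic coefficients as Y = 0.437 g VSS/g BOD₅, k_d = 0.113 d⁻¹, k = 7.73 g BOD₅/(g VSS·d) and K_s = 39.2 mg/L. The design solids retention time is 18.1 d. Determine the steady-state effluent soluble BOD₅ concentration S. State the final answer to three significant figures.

Effluent substrate depends only on kinetics and SRT: S = K_s(1 + k_d θ_c) / [θ_c(Yk − k_d) − 1] = 39.2 × (1 + 0.113 × 18.1) / [18.1 × (0.437 × 7.73 − 0.113) − 1] = 119.4 / 58.10 = 2.055 mg/L.

S ≈ 2.05 mg/L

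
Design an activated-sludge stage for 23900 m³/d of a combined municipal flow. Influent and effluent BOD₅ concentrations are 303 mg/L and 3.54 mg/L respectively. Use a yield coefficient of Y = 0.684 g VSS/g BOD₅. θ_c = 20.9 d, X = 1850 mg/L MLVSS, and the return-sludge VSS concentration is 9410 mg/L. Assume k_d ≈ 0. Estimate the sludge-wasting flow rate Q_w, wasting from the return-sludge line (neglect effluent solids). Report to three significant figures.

V·X = Y·Q·ΔS·θ_c gives V = 0.684 × 23900 × (303 − 3.54) × 20.9 / 1850 = 55305 m³.
Q_w = (V·X)/(θ_c X_r) = 55305 × 1850 / (20.9 × 9410) = 520.2 m³/d.

Q_w ≈ 520 m³/d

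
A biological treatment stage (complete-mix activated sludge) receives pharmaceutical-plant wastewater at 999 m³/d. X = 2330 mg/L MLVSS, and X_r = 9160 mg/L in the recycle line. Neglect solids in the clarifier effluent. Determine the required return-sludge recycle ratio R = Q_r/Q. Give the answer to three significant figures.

Solids balance on the clarifier gives (1+R)X = R·X_r, so R = X/(X_r − X) = 2330 / (9160 − 2330) = 0.3411.

R ≈ 0.341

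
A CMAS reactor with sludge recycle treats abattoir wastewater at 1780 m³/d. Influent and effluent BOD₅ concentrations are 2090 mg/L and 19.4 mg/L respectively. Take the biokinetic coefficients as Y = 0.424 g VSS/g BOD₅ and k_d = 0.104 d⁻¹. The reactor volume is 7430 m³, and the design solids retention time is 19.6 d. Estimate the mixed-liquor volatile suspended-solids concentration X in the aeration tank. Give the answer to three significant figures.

From V·X·(1 + k_d·θ_c) = Y·Q·(S₀ − S)·θ_c: X = 0.424 × 1780 × (2090 − 19.4) × 19.6 / [7430 × (1 + 0.104 × 19.6)] = 1357 mg/L.

X ≈ 1360 mg/L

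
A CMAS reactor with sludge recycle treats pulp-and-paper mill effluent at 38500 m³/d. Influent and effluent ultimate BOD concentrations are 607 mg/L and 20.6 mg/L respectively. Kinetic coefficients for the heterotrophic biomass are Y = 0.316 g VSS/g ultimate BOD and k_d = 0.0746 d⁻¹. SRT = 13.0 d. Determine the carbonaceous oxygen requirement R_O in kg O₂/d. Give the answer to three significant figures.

R_O ≈ 17400 kg O₂/d

The observed yield is Y_obs = Y/(1 + k_d·θ_c) = 0.316 / (1 + 0.0746 × 13.0) = 0.316 / 1.970 = 0.1604 g VSS per g ultimate BOD removed.
Substrate removed = Q·(S₀ − S) = 38500 m³/d × (607 − 20.6) g/m³ = 2.26×10^7 g/d = 22576 kg/d.
Net sludge production P_X = 0.1604 × 22576 = 3622 kg VSS/d.
Carbonaceous O₂ demand = substrate oxidised − cell-mass equivalent = 22576 − 1.42 × 3622 = 17434 kg O₂/d.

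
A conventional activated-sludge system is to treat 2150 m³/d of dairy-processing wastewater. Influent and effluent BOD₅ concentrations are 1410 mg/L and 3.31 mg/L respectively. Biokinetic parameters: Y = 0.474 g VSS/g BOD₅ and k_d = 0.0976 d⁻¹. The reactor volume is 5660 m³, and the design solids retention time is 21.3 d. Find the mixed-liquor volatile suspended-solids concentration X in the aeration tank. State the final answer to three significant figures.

X ≈ 1750 mg/L

Solving the biomass balance for X: X = Y Q (S₀−S) θ_c / [V (1+k_d θ_c)] = 0.474 × 2150 × (1410 − 3.31) × 21.3 / [5660 × (1 + 0.0976 × 21.3)] = 1752 mg/L.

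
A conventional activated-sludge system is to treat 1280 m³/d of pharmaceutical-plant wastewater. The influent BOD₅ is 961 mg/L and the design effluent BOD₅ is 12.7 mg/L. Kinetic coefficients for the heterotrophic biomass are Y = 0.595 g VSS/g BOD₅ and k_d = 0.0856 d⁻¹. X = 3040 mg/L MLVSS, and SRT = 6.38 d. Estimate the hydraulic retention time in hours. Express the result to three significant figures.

τ ≈ 18.4 h

From the SRT design equation V = Y Q (S₀−S) θ_c / [X (1 + k_d θ_c)] = 0.595 × 1280 × (961 − 12.7) × 6.38 / [3040 × (1 + 0.0856 × 6.38)] = 4.61×10^6 / 4700 = 980.3 m³.
HRT = V/Q = 980.3 m³ / 1280 m³·d⁻¹ = 0.7659 d × 24 = 18.38 h.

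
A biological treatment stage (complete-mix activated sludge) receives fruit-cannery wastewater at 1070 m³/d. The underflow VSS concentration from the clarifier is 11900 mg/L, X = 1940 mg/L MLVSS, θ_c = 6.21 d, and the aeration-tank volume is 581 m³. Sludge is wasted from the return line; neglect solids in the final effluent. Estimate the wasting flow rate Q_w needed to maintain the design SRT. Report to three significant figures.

Q_w ≈ 15.3 m³/d

θ_c = V·X/(Q_w·X_r) when wasting from the recycle, so Q_w = V·X/(θ_c·X_r) = 581.0 × 1940 / (6.21 × 11900) = 15.25 m³/d.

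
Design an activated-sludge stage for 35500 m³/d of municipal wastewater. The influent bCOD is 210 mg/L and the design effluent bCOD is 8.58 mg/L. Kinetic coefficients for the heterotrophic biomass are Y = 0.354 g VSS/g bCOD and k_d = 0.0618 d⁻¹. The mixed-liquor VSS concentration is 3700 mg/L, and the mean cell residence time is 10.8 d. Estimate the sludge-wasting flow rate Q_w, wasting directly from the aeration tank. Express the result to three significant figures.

Rearranging the biomass balance for a CMAS with decay, V = Y·Q·ΔS·θ_c / [X·(1+k_d θ_c)] = 0.354 × 35500 × (210 − 8.58) × 10.8 / [3700 × (1 + 0.0618 × 10.8)] = 2.73×10^7 / 6170 = 4431 m³.
For wasting at MLVSS concentration, Q_w = V/θ_c = 4431/10.8 = 410.3 m³/d.

Q_w ≈ 410 m³/d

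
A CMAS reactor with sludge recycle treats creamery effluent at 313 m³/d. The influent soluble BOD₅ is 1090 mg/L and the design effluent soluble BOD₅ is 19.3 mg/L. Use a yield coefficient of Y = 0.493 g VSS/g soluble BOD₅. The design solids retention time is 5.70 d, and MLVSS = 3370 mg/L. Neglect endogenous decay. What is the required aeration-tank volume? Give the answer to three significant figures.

With k_d = 0 the design equation reduces to V = Y Q (S₀−S) θ_c / X = 0.493 × 313 × (1090 − 19.3) × 5.70 / 3370 = 279.4 m³.

V ≈ 279 m³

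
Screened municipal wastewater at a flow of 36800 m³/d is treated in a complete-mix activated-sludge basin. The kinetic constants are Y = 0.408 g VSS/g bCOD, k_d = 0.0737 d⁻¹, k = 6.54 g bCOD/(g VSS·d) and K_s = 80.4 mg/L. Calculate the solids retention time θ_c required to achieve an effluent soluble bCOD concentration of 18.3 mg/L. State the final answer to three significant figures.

θ_c ≈ 2.38 d

Specific growth rate at S = 18.3 mg/L: μ = YkS/(K_s+S) = 0.408·6.54·18.3/(80.4+18.3) = 0.4947 d⁻¹.
Then 1/θ_c = μ − k_d = 0.4947 − 0.0737 = 0.4210 d⁻¹, giving θ_c = 2.375 d.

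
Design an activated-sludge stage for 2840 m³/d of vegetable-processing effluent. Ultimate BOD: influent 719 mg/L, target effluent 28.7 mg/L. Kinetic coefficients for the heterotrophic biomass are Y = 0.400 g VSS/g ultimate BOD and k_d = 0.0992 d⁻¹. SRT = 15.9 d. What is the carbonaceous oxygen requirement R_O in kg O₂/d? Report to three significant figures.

R_O ≈ 1530 kg O₂/d

Observed yield with endogenous decay: Y_obs = Y / (1 + k_d·θ_c) = 0.400 / (1 + 0.0992 × 15.9) = 0.400 / 2.577 = 0.1552 g VSS/g ultimate BOD.
Mass of ultimate BOD removed per day: Q(S₀ − S) = 2840 × 690.3 g/m³ = 1960 kg/d.
P_X = Y_obs·Q·(S₀ − S) = 0.1552 × 1960 = 304.3 kg VSS/d.
R_O = Q·ΔS − 1.42 P_X = 1960 − 432.1 = 1528 kg O₂/d.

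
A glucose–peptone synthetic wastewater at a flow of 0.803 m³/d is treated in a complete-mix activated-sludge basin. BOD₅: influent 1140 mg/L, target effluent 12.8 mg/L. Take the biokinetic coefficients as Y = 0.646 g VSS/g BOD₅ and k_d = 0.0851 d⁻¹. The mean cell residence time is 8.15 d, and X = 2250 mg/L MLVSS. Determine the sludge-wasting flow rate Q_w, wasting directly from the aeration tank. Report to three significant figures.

From the SRT design equation V = Y Q (S₀−S) θ_c / [X (1 + k_d θ_c)] = 0.646 × 0.803 × (1140 − 12.8) × 8.15 / [2250 × (1 + 0.0851 × 8.15)] = 4.77×10^3 / 3811 = 1.251 m³.
For wasting at MLVSS concentration, Q_w = V/θ_c = 1.251/8.15 = 0.1534 m³/d.

Q_w ≈ 0.153 m³/d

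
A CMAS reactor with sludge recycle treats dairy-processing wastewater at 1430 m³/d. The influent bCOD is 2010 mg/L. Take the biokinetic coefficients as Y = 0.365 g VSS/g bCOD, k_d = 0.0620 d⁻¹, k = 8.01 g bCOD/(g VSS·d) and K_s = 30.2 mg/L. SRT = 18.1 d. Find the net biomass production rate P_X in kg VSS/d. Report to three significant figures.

P_X ≈ 494 kg VSS/d

Effluent substrate depends only on kinetics and SRT: S = K_s(1 + k_d θ_c) / [θ_c(Yk − k_d) − 1] = 30.2 × (1 + 0.0620 × 18.1) / [18.1 × (0.365 × 8.01 − 0.0620) − 1] = 64.09 / 50.80 = 1.262 mg/L.
Observed yield with endogenous decay: Y_obs = Y / (1 + k_d·θ_c) = 0.365 / (1 + 0.0620 × 18.1) = 0.365 / 2.122 = 0.1720 g VSS/g bCOD.
Mass of bCOD removed per day: Q(S₀ − S) = 1430 × 2009 g/m³ = 2872 kg/d.
So the net sludge growth is P_X = 0.1720 × 2872 = 494.0 kg VSS/d.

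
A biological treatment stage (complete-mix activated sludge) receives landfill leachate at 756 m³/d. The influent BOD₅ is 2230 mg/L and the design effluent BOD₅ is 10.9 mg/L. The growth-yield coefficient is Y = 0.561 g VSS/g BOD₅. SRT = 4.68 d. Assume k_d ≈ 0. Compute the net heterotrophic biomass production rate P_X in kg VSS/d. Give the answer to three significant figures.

With endogenous decay neglected, the observed yield equals the true yield: Y_obs = Y = 0.561 g VSS/g BOD₅.
Substrate removed = Q·(S₀ − S) = 756 m³/d × (2230 − 10.9) g/m³ = 1.68×10^6 g/d = 1678 kg/d.
Net biomass production P_X = Y_obs × Q·(S₀ − S) = 0.5610 × 1678 = 941.2 kg VSS/d.

P_X ≈ 941 kg VSS/d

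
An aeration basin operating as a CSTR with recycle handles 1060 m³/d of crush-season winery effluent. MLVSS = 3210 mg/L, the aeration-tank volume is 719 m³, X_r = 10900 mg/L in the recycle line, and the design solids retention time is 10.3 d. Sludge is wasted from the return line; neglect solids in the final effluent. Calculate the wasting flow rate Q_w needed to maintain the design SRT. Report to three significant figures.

Q_w ≈ 20.6 m³/d

θ_c = V·X/(Q_w·X_r) when wasting from the recycle, so Q_w = V·X/(θ_c·X_r) = 719.0 × 3210 / (10.3 × 10900) = 20.56 m³/d.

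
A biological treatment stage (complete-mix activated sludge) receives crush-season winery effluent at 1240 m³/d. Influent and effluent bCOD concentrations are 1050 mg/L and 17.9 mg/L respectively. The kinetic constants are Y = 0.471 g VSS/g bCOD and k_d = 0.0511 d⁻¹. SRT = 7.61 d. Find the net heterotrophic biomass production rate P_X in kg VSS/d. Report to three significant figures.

P_X ≈ 434 kg VSS/d

Observed yield with endogenous decay: Y_obs = Y / (1 + k_d·θ_c) = 0.471 / (1 + 0.0511 × 7.61) = 0.471 / 1.389 = 0.3391 g VSS/g bCOD.
Substrate removed = Q·(S₀ − S) = 1240 m³/d × (1050 − 17.9) g/m³ = 1.28×10^6 g/d = 1280 kg/d.
P_X = Y_obs · Q(S₀ − S) = 0.3391 × 1280 = 434.0 kg VSS/d.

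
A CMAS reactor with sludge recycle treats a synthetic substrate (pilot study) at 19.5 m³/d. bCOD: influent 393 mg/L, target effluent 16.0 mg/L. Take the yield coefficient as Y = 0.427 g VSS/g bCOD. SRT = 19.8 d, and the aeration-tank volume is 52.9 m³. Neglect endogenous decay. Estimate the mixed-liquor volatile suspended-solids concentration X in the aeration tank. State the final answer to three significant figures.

X = Y·Q·ΔS·θ_c / V = 0.427 × 19.5 × (393 − 16.0) × 19.8 / 52.9 = 1175 mg/L.

X ≈ 1170 mg/L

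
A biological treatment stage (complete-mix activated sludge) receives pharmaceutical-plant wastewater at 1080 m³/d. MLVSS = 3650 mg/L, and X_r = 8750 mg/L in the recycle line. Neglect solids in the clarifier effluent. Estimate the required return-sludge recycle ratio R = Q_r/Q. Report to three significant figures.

R ≈ 0.716

R = Q_r/Q = X/(X_r − X) = 3650 / (8750 − 3650) = 0.7157.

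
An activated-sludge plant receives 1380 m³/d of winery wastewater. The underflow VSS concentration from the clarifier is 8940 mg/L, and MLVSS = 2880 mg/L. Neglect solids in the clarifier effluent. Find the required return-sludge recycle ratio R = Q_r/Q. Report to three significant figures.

Mass balance around the secondary clarifier (neglecting effluent solids): R = X / (X_r − X) = 2880 / (8940 − 2880) = 0.4752.

R ≈ 0.475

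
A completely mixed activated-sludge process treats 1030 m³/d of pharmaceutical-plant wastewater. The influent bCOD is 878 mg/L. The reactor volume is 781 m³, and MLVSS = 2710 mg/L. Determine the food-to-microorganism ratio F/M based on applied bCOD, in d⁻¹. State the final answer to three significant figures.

F/M = applied load / biomass = Q·S₀/(V·X) = 1030 × 878 / (781.0 × 2710) = 0.4273 d⁻¹.

F/M ≈ 0.427 d⁻¹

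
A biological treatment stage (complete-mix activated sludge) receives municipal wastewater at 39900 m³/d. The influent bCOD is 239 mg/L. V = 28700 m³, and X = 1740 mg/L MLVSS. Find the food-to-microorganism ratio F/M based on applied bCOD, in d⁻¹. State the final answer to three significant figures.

F/M ≈ 0.191 d⁻¹

F/M = applied load / biomass = Q·S₀/(V·X) = 39900 × 239 / (28700 × 1740) = 0.1910 d⁻¹.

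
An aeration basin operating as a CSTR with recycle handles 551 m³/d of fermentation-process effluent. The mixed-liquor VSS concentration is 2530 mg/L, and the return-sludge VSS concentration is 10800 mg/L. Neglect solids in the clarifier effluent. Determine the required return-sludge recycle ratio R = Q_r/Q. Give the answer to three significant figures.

Solids balance on the clarifier gives (1+R)X = R·X_r, so R = X/(X_r − X) = 2530 / (10800 − 2530) = 0.3059.

R ≈ 0.306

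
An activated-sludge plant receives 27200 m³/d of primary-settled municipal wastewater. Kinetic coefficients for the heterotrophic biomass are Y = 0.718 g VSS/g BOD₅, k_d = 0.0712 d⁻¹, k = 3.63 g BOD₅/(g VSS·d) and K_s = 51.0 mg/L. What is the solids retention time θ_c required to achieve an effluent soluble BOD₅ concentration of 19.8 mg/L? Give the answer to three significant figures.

At the target effluent, Y k S/(K_s+S) = 0.718×3.63×19.8/70.80 = 0.7289 d⁻¹.
1/θ_c = 0.7289 − 0.0712 = 0.6577 d⁻¹, so θ_c = 1.520 d.

θ_c ≈ 1.52 d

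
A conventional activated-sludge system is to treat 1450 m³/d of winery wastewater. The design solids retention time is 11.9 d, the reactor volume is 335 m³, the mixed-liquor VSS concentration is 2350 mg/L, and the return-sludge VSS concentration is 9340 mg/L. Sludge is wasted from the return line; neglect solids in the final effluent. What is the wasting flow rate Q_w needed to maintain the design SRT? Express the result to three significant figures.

Wasting from the return line (neglecting effluent solids): Q_w = V·X / (θ_c·X_r) = 335.0 × 2350 / (11.9 × 9340) = 7.083 m³/d.

Q_w ≈ 7.08 m³/d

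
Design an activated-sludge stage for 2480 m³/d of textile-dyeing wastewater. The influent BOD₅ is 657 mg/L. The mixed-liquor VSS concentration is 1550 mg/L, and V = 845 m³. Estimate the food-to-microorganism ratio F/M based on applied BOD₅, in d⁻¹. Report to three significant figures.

Food-to-microorganism ratio F/M = Q S₀ / (V X) = 2480 × 657 / (845.0 × 1550) = 1.244 d⁻¹.

F/M ≈ 1.24 d⁻¹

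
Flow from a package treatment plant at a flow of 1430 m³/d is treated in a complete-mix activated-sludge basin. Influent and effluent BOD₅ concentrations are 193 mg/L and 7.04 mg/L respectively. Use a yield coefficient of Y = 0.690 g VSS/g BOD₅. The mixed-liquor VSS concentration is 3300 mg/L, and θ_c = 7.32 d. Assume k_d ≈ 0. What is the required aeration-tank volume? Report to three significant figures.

V ≈ 407 m³

V·X = Y·Q·ΔS·θ_c gives V = 0.690 × 1430 × (193 − 7.04) × 7.32 / 3300 = 407.0 m³.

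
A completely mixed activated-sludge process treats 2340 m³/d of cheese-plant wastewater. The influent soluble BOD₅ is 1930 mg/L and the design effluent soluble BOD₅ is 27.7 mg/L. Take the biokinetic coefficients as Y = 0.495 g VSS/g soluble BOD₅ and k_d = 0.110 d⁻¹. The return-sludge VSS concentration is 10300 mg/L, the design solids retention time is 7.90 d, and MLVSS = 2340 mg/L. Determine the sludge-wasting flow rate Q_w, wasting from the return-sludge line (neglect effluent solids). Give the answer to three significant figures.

Q_w ≈ 114 m³/d

Rearranging the biomass balance for a CMAS with decay, V = Y·Q·ΔS·θ_c / [X·(1+k_d θ_c)] = 0.495 × 2340 × (1930 − 27.7) × 7.90 / [2340 × (1 + 0.110 × 7.90)] = 1.74×10^7 / 4373 = 3980 m³.
Wasting from the return line (neglecting effluent solids): Q_w = V·X / (θ_c·X_r) = 3980 × 2340 / (7.90 × 10300) = 114.5 m³/d.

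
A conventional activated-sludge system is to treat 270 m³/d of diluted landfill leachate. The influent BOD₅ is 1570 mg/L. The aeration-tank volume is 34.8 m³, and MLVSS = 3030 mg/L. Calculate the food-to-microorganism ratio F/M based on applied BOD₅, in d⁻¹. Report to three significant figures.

F/M = applied load / biomass = Q·S₀/(V·X) = 270 × 1570 / (34.80 × 3030) = 4.020 d⁻¹.

F/M ≈ 4.02 d⁻¹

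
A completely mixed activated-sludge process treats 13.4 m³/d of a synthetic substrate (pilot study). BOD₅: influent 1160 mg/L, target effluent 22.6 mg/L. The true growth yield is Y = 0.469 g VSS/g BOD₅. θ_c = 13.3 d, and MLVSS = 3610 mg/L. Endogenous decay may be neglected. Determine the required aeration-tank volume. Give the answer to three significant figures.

V ≈ 26.3 m³

Biomass mass balance (decay neglected): V·X = Y·Q·(S₀ − S)·θ_c, so V = 0.469 × 13.4 × (1160 − 22.6) × 13.3 / 3610 = 26.34 m³.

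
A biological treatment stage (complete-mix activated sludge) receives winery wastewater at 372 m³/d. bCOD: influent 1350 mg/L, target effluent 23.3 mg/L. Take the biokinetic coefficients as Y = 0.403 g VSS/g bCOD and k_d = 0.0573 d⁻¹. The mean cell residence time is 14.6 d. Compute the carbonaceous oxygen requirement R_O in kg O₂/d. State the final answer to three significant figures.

The observed yield is Y_obs = Y/(1 + k_d·θ_c) = 0.403 / (1 + 0.0573 × 14.6) = 0.403 / 1.837 = 0.2194 g VSS per g bCOD removed.
Mass of bCOD removed per day: Q(S₀ − S) = 372 × 1327 g/m³ = 493.5 kg/d.
Net sludge production P_X = 0.2194 × 493.5 = 108.3 kg VSS/d.
R_O = Q·(S₀ − S) − 1.42·P_X = 493.5 − 1.42 × 108.3 = 339.8 kg O₂/d.

R_O ≈ 340 kg O₂/d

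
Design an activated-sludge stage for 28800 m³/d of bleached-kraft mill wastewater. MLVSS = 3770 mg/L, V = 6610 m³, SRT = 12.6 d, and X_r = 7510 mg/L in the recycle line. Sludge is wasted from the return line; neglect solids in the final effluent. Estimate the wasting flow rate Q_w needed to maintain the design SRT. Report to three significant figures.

θ_c = V·X/(Q_w·X_r) when wasting from the recycle, so Q_w = V·X/(θ_c·X_r) = 6610 × 3770 / (12.6 × 7510) = 263.3 m³/d.

Q_w ≈ 263 m³/d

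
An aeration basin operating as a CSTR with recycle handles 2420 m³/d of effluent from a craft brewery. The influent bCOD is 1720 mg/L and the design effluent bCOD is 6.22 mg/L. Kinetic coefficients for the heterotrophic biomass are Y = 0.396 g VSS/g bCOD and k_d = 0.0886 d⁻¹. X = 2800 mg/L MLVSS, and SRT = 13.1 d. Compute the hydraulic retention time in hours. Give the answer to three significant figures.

Rearranging the biomass balance for a CMAS with decay, V = Y·Q·ΔS·θ_c / [X·(1+k_d θ_c)] = 0.396 × 2420 × (1720 − 6.22) × 13.1 / [2800 × (1 + 0.0886 × 13.1)] = 2.15×10^7 / 6050 = 3556 m³.
HRT = V/Q = 3556 m³ / 2420 m³·d⁻¹ = 1.470 d × 24 = 35.27 h.

τ ≈ 35.3 h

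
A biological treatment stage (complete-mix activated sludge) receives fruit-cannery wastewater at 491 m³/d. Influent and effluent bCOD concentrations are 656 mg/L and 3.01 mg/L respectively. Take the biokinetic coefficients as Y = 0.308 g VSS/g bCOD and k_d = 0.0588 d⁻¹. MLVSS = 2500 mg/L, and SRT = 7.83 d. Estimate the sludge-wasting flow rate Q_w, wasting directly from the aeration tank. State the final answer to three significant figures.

Q_w ≈ 27.0 m³/d

From the SRT design equation V = Y Q (S₀−S) θ_c / [X (1 + k_d θ_c)] = 0.308 × 491 × (656 − 3.01) × 7.83 / [2500 × (1 + 0.0588 × 7.83)] = 7.73×10^5 / 3651 = 211.8 m³.
With mixed-liquor wasting, θ_c = V/Q_w, so Q_w = V/θ_c = 211.8/7.83 = 27.05 m³/d.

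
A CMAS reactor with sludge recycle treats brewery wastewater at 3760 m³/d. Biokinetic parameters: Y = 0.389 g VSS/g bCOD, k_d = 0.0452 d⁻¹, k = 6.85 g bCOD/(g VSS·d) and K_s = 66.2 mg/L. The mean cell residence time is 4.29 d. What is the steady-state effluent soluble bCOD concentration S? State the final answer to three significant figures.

S ≈ 7.72 mg/L

From the Monod/SRT balance for a CMAS, S = K_s·(1+k_d θ_c)/[θ_c·(Y k − k_d) − 1] = 66.2 × (1 + 0.0452 × 4.29) / [4.29 × (0.389 × 6.85 − 0.0452) − 1] = 79.04 / 10.24 = 7.720 mg/L.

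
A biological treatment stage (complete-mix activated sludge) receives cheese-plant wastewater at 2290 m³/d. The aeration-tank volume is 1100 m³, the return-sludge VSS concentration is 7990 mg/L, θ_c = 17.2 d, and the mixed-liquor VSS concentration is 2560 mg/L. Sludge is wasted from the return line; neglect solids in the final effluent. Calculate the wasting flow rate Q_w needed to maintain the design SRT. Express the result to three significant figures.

Q_w ≈ 20.5 m³/d

Q_w = (V·X)/(θ_c X_r) = 1100 × 2560 / (17.2 × 7990) = 20.49 m³/d.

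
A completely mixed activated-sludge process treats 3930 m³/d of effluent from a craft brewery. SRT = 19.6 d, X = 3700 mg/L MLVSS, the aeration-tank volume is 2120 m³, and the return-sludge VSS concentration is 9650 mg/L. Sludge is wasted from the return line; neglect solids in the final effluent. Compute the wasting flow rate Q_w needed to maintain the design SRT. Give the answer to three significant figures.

Q_w ≈ 41.5 m³/d

Wasting from the return line (neglecting effluent solids): Q_w = V·X / (θ_c·X_r) = 2120 × 3700 / (19.6 × 9650) = 41.47 m³/d.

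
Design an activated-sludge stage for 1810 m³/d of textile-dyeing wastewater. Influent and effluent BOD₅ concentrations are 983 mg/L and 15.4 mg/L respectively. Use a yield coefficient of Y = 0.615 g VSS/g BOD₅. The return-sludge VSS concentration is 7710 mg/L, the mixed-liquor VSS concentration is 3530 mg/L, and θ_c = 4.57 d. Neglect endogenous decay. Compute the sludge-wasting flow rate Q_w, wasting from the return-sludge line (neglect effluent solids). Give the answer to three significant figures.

Biomass mass balance (decay neglected): V·X = Y·Q·(S₀ − S)·θ_c, so V = 0.615 × 1810 × (983 − 15.4) × 4.57 / 3530 = 1394 m³.
θ_c = V·X/(Q_w·X_r) when wasting from the recycle, so Q_w = V·X/(θ_c·X_r) = 1394 × 3530 / (4.57 × 7710) = 139.7 m³/d.

Q_w ≈ 140 m³/d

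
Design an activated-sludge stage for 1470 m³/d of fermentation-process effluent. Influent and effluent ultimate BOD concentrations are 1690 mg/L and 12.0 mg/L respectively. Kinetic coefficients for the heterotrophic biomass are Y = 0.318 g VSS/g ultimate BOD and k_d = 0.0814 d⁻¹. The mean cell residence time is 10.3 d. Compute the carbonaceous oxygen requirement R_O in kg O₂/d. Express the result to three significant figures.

R_O ≈ 1860 kg O₂/d

Y_obs = Y / (1 + k_d θ_c) = 0.318 / (1 + 0.0814 × 10.3) = 0.318 / 1.838 = 0.1730.
Mass of ultimate BOD removed per day: Q(S₀ − S) = 1470 × 1678 g/m³ = 2467 kg/d.
Net sludge production P_X = 0.1730 × 2467 = 426.7 kg VSS/d.
R_O = Q·ΔS − 1.42 P_X = 2467 − 605.9 = 1861 kg O₂/d.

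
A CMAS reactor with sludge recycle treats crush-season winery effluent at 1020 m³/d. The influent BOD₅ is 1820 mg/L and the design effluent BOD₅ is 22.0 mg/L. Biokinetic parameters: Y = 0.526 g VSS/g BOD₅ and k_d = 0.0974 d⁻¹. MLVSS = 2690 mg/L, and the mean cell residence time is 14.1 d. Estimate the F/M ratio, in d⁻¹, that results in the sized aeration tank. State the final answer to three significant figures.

Steady-state biomass mass balance: V·X·(1 + k_d·θ_c) = Y·Q·(S₀ − S)·θ_c, so V = 0.526 × 1020 × (1820 − 22.0) × 14.1 / [2690 × (1 + 0.0974 × 14.1)] = 1.36×10^7 / 6384 = 2131 m³.
Food-to-microorganism ratio F/M = Q S₀ / (V X) = 1020 × 1820 / (2131 × 2690) = 0.3239 d⁻¹.

F/M ≈ 0.324 d⁻¹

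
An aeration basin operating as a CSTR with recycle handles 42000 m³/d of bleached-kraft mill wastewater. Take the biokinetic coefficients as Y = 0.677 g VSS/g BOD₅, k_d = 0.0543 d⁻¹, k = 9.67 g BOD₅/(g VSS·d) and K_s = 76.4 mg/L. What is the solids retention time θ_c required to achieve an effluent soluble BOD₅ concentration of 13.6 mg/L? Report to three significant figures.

At the target effluent, Y k S/(K_s+S) = 0.677×9.67×13.6/90.00 = 0.9893 d⁻¹.
Then 1/θ_c = μ − k_d = 0.9893 − 0.0543 = 0.9350 d⁻¹, giving θ_c = 1.070 d.

θ_c ≈ 1.07 d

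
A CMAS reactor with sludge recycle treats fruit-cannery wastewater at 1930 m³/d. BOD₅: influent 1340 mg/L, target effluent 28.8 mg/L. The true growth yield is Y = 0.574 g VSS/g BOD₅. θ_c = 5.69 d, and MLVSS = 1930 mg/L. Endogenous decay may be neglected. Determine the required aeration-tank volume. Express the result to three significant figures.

V ≈ 4280 m³

With k_d = 0 the design equation reduces to V = Y Q (S₀−S) θ_c / X = 0.574 × 1930 × (1340 − 28.8) × 5.69 / 1930 = 4282 m³.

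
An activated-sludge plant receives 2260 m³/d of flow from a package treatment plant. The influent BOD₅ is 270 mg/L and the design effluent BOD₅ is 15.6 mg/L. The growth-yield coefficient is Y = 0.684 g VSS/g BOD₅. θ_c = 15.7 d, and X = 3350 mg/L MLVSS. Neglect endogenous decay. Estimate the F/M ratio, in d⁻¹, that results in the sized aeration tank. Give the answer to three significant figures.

With k_d = 0 the design equation reduces to V = Y Q (S₀−S) θ_c / X = 0.684 × 2260 × (270 − 15.6) × 15.7 / 3350 = 1843 m³.
F/M = Q·S₀ / (V·X) = 2260 × 270 / (1843 × 3350) = 0.09883 g BOD₅·(g VSS·d)⁻¹.

F/M ≈ 0.0988 d⁻¹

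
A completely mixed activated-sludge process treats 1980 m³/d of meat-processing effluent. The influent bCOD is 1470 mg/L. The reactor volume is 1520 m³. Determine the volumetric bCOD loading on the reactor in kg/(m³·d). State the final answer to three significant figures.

L_v = Q S₀ / V = 1980 × 1470 × 10⁻³ / 1520 = 1.915 kg/(m³·d).

L_v ≈ 1.91 kg bCOD/(m³·d)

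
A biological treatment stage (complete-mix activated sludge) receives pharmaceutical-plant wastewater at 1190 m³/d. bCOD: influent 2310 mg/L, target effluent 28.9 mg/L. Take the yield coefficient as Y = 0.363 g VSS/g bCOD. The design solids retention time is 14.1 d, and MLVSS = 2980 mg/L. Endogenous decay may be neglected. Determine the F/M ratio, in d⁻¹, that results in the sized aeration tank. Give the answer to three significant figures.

F/M ≈ 0.198 d⁻¹

V·X = Y·Q·ΔS·θ_c gives V = 0.363 × 1190 × (2310 − 28.9) × 14.1 / 2980 = 4662 m³.
F/M = Q·S₀ / (V·X) = 1190 × 2310 / (4662 × 2980) = 0.1979 g bCOD·(g VSS·d)⁻¹.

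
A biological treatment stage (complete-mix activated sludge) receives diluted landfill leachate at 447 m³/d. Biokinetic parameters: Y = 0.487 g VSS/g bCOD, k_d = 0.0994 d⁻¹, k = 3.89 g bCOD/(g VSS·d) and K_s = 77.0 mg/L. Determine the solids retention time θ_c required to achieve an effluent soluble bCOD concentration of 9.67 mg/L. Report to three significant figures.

θ_c ≈ 8.93 d

At the target effluent, Y k S/(K_s+S) = 0.487×3.89×9.67/86.67 = 0.2114 d⁻¹.
θ_c = 1/(μ − k_d) = 1/(0.2114 − 0.0994) = 1/0.1120 = 8.931 d.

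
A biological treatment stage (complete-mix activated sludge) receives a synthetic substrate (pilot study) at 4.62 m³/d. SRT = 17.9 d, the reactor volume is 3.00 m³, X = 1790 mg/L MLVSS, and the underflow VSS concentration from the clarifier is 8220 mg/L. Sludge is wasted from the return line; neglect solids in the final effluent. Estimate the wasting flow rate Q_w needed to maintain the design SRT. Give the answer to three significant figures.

Q_w ≈ 0.0365 m³/d

Q_w = (V·X)/(θ_c X_r) = 3.000 × 1790 / (17.9 × 8220) = 0.03650 m³/d.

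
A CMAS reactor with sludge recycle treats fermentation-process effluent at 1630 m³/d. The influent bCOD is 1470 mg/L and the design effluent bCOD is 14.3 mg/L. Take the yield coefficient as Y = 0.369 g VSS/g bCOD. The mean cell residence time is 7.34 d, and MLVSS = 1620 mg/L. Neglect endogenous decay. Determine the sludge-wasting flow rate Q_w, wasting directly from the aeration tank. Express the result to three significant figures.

Q_w ≈ 540 m³/d

V·X = Y·Q·ΔS·θ_c gives V = 0.369 × 1630 × (1470 − 14.3) × 7.34 / 1620 = 3967 m³.
With mixed-liquor wasting, θ_c = V/Q_w, so Q_w = V/θ_c = 3967/7.34 = 540.5 m³/d.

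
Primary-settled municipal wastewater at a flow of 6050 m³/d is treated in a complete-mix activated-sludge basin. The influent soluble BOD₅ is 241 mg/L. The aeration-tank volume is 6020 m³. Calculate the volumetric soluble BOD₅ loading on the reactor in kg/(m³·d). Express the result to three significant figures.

Applied soluble BOD₅ load per unit volume = Q·S₀/V = (6050 × 241/1000)/6020 = 0.2422 kg soluble BOD₅·m⁻³·d⁻¹.

L_v ≈ 0.242 kg soluble BOD₅/(m³·d)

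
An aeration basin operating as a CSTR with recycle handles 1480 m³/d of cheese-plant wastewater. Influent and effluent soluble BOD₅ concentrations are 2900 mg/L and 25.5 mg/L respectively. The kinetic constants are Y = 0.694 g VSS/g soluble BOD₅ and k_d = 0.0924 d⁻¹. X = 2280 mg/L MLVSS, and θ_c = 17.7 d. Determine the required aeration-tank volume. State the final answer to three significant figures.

From the SRT design equation V = Y Q (S₀−S) θ_c / [X (1 + k_d θ_c)] = 0.694 × 1480 × (2900 − 25.5) × 17.7 / [2280 × (1 + 0.0924 × 17.7)] = 5.23×10^7 / 6009 = 8697 m³.

V ≈ 8700 m³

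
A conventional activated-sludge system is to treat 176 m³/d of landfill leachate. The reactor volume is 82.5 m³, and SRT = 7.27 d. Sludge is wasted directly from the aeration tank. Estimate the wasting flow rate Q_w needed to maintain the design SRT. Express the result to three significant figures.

Q_w ≈ 11.3 m³/d

For wasting at MLVSS concentration, Q_w = V/θ_c = 82.50/7.27 = 11.35 m³/d.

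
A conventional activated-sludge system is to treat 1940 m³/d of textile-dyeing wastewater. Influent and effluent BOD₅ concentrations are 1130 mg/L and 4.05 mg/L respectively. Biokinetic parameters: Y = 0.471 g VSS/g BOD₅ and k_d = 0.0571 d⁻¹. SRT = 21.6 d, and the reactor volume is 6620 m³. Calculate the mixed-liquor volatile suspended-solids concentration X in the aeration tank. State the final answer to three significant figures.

X ≈ 1500 mg/L

Solving the biomass balance for X: X = Y Q (S₀−S) θ_c / [V (1+k_d θ_c)] = 0.471 × 1940 × (1130 − 4.05) × 21.6 / [6620 × (1 + 0.0571 × 21.6)] = 1503 mg/L.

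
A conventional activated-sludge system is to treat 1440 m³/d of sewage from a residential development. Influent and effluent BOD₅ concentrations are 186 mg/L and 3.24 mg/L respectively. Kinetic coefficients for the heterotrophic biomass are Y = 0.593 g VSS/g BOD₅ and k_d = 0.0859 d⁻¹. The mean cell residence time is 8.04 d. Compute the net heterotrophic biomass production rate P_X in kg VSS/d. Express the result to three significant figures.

The observed yield is Y_obs = Y/(1 + k_d·θ_c) = 0.593 / (1 + 0.0859 × 8.04) = 0.593 / 1.691 = 0.3508 g VSS per g BOD₅ removed.
Mass of BOD₅ removed per day: Q(S₀ − S) = 1440 × 182.8 g/m³ = 263.2 kg/d.
Biomass produced: P_X = Y_obs·Q·ΔS = 0.3508 × 263.2 ≈ 92.31 kg VSS/d.

P_X ≈ 92.3 kg VSS/d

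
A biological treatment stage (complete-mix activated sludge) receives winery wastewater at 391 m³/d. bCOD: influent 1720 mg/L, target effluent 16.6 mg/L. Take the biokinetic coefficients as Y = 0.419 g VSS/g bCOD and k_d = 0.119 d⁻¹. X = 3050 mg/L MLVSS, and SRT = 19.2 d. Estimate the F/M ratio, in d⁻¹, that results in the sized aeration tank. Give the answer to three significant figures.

Rearranging the biomass balance for a CMAS with decay, V = Y·Q·ΔS·θ_c / [X·(1+k_d θ_c)] = 0.419 × 391 × (1720 − 16.6) × 19.2 / [3050 × (1 + 0.119 × 19.2)] = 5.36×10^6 / 10019 = 534.8 m³.
Food-to-microorganism ratio F/M = Q S₀ / (V X) = 391 × 1720 / (534.8 × 3050) = 0.4123 d⁻¹.

F/M ≈ 0.412 d⁻¹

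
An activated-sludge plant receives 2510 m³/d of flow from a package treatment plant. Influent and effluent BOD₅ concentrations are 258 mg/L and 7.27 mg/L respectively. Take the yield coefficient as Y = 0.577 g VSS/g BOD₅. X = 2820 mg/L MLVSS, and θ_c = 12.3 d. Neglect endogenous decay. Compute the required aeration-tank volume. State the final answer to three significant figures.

Biomass mass balance (decay neglected): V·X = Y·Q·(S₀ − S)·θ_c, so V = 0.577 × 2510 × (258 − 7.27) × 12.3 / 2820 = 1584 m³.

V ≈ 1580 m³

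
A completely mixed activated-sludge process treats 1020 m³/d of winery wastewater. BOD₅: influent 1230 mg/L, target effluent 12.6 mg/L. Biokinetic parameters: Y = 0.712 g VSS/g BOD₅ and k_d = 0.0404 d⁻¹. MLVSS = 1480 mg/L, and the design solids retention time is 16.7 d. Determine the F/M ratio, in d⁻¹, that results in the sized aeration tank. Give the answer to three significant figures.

F/M ≈ 0.142 d⁻¹

From the SRT design equation V = Y Q (S₀−S) θ_c / [X (1 + k_d θ_c)] = 0.712 × 1020 × (1230 − 12.6) × 16.7 / [1480 × (1 + 0.0404 × 16.7)] = 1.48×10^7 / 2479 = 5957 m³.
F/M = Q·S₀ / (V·X) = 1020 × 1230 / (5957 × 1480) = 0.1423 g BOD₅·(g VSS·d)⁻¹.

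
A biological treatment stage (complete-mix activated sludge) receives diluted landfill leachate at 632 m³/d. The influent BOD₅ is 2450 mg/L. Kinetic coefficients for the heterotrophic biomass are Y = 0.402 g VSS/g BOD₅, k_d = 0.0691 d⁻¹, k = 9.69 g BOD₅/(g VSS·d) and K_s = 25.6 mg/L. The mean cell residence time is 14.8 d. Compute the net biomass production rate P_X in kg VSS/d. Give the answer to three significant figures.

From the Monod/SRT balance for a CMAS, S = K_s·(1+k_d θ_c)/[θ_c·(Y k − k_d) − 1] = 25.6 × (1 + 0.0691 × 14.8) / [14.8 × (0.402 × 9.69 − 0.0691) − 1] = 51.78 / 55.63 = 0.9308 mg/L.
Y_obs = Y / (1 + k_d θ_c) = 0.402 / (1 + 0.0691 × 14.8) = 0.402 / 2.023 = 0.1987.
Mass of BOD₅ removed per day: Q(S₀ − S) = 632 × 2449 g/m³ = 1548 kg/d.
Biomass produced: P_X = Y_obs·Q·ΔS = 0.1987 × 1548 ≈ 307.6 kg VSS/d.

P_X ≈ 308 kg VSS/d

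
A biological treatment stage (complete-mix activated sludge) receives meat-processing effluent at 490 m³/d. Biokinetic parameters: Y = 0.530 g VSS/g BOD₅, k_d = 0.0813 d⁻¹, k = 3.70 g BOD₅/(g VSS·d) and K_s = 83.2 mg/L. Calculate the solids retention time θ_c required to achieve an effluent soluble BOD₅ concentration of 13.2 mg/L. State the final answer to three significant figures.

θ_c ≈ 5.34 d

At the target effluent, Y k S/(K_s+S) = 0.530×3.70×13.2/96.40 = 0.2685 d⁻¹.
1/θ_c = 0.2685 − 0.0813 = 0.1872 d⁻¹, so θ_c = 5.341 d.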